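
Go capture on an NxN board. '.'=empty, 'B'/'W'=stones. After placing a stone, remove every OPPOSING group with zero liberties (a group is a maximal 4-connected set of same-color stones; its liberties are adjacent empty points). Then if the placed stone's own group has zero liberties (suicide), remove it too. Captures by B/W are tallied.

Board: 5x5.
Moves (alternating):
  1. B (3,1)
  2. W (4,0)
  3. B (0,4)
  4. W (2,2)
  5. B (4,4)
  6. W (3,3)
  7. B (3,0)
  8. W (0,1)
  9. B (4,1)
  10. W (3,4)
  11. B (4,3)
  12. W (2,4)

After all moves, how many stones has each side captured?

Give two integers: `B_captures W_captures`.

Answer: 1 0

Derivation:
Move 1: B@(3,1) -> caps B=0 W=0
Move 2: W@(4,0) -> caps B=0 W=0
Move 3: B@(0,4) -> caps B=0 W=0
Move 4: W@(2,2) -> caps B=0 W=0
Move 5: B@(4,4) -> caps B=0 W=0
Move 6: W@(3,3) -> caps B=0 W=0
Move 7: B@(3,0) -> caps B=0 W=0
Move 8: W@(0,1) -> caps B=0 W=0
Move 9: B@(4,1) -> caps B=1 W=0
Move 10: W@(3,4) -> caps B=1 W=0
Move 11: B@(4,3) -> caps B=1 W=0
Move 12: W@(2,4) -> caps B=1 W=0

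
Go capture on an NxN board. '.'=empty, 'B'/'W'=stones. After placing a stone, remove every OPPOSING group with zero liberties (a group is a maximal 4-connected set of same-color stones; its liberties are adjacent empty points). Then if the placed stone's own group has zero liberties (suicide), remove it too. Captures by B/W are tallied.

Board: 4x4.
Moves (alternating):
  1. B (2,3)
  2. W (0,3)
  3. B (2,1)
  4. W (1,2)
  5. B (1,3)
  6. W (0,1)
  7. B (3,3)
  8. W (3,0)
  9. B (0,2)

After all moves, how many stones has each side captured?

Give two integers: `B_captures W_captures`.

Answer: 1 0

Derivation:
Move 1: B@(2,3) -> caps B=0 W=0
Move 2: W@(0,3) -> caps B=0 W=0
Move 3: B@(2,1) -> caps B=0 W=0
Move 4: W@(1,2) -> caps B=0 W=0
Move 5: B@(1,3) -> caps B=0 W=0
Move 6: W@(0,1) -> caps B=0 W=0
Move 7: B@(3,3) -> caps B=0 W=0
Move 8: W@(3,0) -> caps B=0 W=0
Move 9: B@(0,2) -> caps B=1 W=0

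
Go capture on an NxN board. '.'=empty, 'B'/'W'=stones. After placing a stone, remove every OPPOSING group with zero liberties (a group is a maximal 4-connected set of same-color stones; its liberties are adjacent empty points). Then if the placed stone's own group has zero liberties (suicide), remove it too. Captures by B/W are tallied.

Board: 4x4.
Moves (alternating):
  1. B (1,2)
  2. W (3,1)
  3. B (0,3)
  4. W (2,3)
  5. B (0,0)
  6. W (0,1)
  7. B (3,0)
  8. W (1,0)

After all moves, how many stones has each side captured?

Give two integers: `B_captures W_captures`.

Answer: 0 1

Derivation:
Move 1: B@(1,2) -> caps B=0 W=0
Move 2: W@(3,1) -> caps B=0 W=0
Move 3: B@(0,3) -> caps B=0 W=0
Move 4: W@(2,3) -> caps B=0 W=0
Move 5: B@(0,0) -> caps B=0 W=0
Move 6: W@(0,1) -> caps B=0 W=0
Move 7: B@(3,0) -> caps B=0 W=0
Move 8: W@(1,0) -> caps B=0 W=1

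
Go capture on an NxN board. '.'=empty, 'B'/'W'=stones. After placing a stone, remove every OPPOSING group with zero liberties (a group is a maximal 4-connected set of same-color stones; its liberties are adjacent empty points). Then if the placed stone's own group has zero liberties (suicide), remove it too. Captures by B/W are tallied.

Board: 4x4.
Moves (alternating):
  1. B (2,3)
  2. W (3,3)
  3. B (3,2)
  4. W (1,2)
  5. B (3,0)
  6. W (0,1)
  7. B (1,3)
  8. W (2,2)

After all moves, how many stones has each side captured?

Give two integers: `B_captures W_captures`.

Answer: 1 0

Derivation:
Move 1: B@(2,3) -> caps B=0 W=0
Move 2: W@(3,3) -> caps B=0 W=0
Move 3: B@(3,2) -> caps B=1 W=0
Move 4: W@(1,2) -> caps B=1 W=0
Move 5: B@(3,0) -> caps B=1 W=0
Move 6: W@(0,1) -> caps B=1 W=0
Move 7: B@(1,3) -> caps B=1 W=0
Move 8: W@(2,2) -> caps B=1 W=0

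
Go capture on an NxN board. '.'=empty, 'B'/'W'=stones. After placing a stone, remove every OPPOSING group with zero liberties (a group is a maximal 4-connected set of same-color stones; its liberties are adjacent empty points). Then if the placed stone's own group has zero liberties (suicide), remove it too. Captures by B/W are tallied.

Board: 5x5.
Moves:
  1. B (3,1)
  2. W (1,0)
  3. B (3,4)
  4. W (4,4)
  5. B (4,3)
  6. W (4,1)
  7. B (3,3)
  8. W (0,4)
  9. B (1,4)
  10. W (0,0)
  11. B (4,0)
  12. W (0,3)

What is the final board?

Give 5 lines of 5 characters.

Move 1: B@(3,1) -> caps B=0 W=0
Move 2: W@(1,0) -> caps B=0 W=0
Move 3: B@(3,4) -> caps B=0 W=0
Move 4: W@(4,4) -> caps B=0 W=0
Move 5: B@(4,3) -> caps B=1 W=0
Move 6: W@(4,1) -> caps B=1 W=0
Move 7: B@(3,3) -> caps B=1 W=0
Move 8: W@(0,4) -> caps B=1 W=0
Move 9: B@(1,4) -> caps B=1 W=0
Move 10: W@(0,0) -> caps B=1 W=0
Move 11: B@(4,0) -> caps B=1 W=0
Move 12: W@(0,3) -> caps B=1 W=0

Answer: W..WW
W...B
.....
.B.BB
BW.B.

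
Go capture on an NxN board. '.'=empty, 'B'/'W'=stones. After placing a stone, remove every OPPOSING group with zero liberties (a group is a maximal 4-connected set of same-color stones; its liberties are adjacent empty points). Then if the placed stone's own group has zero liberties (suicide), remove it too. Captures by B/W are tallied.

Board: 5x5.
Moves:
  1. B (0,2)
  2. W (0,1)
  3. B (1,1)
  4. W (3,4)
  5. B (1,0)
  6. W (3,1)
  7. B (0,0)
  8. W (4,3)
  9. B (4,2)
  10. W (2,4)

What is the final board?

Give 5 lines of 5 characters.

Move 1: B@(0,2) -> caps B=0 W=0
Move 2: W@(0,1) -> caps B=0 W=0
Move 3: B@(1,1) -> caps B=0 W=0
Move 4: W@(3,4) -> caps B=0 W=0
Move 5: B@(1,0) -> caps B=0 W=0
Move 6: W@(3,1) -> caps B=0 W=0
Move 7: B@(0,0) -> caps B=1 W=0
Move 8: W@(4,3) -> caps B=1 W=0
Move 9: B@(4,2) -> caps B=1 W=0
Move 10: W@(2,4) -> caps B=1 W=0

Answer: B.B..
BB...
....W
.W..W
..BW.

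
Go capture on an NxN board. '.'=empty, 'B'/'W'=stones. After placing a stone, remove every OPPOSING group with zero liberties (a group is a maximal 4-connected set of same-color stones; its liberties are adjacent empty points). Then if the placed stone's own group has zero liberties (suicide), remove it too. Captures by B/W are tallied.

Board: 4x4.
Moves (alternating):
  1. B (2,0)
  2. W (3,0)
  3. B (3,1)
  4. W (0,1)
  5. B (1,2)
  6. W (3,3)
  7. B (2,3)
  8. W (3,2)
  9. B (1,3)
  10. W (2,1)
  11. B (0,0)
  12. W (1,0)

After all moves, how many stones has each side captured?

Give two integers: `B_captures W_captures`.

Answer: 1 1

Derivation:
Move 1: B@(2,0) -> caps B=0 W=0
Move 2: W@(3,0) -> caps B=0 W=0
Move 3: B@(3,1) -> caps B=1 W=0
Move 4: W@(0,1) -> caps B=1 W=0
Move 5: B@(1,2) -> caps B=1 W=0
Move 6: W@(3,3) -> caps B=1 W=0
Move 7: B@(2,3) -> caps B=1 W=0
Move 8: W@(3,2) -> caps B=1 W=0
Move 9: B@(1,3) -> caps B=1 W=0
Move 10: W@(2,1) -> caps B=1 W=0
Move 11: B@(0,0) -> caps B=1 W=0
Move 12: W@(1,0) -> caps B=1 W=1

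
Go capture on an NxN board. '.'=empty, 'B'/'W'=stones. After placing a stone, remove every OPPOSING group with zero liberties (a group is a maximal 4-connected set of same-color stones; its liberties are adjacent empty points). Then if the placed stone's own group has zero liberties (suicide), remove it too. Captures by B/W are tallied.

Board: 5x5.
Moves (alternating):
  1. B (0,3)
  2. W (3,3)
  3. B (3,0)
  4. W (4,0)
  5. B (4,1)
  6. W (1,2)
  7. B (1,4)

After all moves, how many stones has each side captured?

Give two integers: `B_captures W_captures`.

Answer: 1 0

Derivation:
Move 1: B@(0,3) -> caps B=0 W=0
Move 2: W@(3,3) -> caps B=0 W=0
Move 3: B@(3,0) -> caps B=0 W=0
Move 4: W@(4,0) -> caps B=0 W=0
Move 5: B@(4,1) -> caps B=1 W=0
Move 6: W@(1,2) -> caps B=1 W=0
Move 7: B@(1,4) -> caps B=1 W=0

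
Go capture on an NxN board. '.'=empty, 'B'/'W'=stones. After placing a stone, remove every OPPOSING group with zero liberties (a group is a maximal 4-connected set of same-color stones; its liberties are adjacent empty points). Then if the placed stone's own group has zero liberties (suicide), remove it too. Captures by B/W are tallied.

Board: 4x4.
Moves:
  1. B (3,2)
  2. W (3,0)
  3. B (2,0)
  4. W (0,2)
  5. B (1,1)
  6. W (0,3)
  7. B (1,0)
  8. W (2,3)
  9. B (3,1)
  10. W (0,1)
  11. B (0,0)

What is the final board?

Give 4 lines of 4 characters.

Move 1: B@(3,2) -> caps B=0 W=0
Move 2: W@(3,0) -> caps B=0 W=0
Move 3: B@(2,0) -> caps B=0 W=0
Move 4: W@(0,2) -> caps B=0 W=0
Move 5: B@(1,1) -> caps B=0 W=0
Move 6: W@(0,3) -> caps B=0 W=0
Move 7: B@(1,0) -> caps B=0 W=0
Move 8: W@(2,3) -> caps B=0 W=0
Move 9: B@(3,1) -> caps B=1 W=0
Move 10: W@(0,1) -> caps B=1 W=0
Move 11: B@(0,0) -> caps B=1 W=0

Answer: BWWW
BB..
B..W
.BB.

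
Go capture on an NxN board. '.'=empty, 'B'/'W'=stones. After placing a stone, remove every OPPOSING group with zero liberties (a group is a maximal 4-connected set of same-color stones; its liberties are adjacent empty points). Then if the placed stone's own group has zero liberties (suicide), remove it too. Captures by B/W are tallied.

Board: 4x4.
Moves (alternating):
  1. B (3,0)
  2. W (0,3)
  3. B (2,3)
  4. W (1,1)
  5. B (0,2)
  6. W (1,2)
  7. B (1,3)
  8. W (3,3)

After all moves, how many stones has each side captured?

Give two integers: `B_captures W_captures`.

Answer: 1 0

Derivation:
Move 1: B@(3,0) -> caps B=0 W=0
Move 2: W@(0,3) -> caps B=0 W=0
Move 3: B@(2,3) -> caps B=0 W=0
Move 4: W@(1,1) -> caps B=0 W=0
Move 5: B@(0,2) -> caps B=0 W=0
Move 6: W@(1,2) -> caps B=0 W=0
Move 7: B@(1,3) -> caps B=1 W=0
Move 8: W@(3,3) -> caps B=1 W=0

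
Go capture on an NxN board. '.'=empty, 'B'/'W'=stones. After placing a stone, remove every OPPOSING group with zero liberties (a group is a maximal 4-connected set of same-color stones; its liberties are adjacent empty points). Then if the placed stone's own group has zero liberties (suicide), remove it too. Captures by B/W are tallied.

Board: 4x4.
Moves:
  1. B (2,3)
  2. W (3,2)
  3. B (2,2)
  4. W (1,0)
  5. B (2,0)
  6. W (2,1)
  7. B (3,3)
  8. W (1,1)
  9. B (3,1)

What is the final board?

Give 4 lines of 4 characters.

Move 1: B@(2,3) -> caps B=0 W=0
Move 2: W@(3,2) -> caps B=0 W=0
Move 3: B@(2,2) -> caps B=0 W=0
Move 4: W@(1,0) -> caps B=0 W=0
Move 5: B@(2,0) -> caps B=0 W=0
Move 6: W@(2,1) -> caps B=0 W=0
Move 7: B@(3,3) -> caps B=0 W=0
Move 8: W@(1,1) -> caps B=0 W=0
Move 9: B@(3,1) -> caps B=1 W=0

Answer: ....
WW..
BWBB
.B.B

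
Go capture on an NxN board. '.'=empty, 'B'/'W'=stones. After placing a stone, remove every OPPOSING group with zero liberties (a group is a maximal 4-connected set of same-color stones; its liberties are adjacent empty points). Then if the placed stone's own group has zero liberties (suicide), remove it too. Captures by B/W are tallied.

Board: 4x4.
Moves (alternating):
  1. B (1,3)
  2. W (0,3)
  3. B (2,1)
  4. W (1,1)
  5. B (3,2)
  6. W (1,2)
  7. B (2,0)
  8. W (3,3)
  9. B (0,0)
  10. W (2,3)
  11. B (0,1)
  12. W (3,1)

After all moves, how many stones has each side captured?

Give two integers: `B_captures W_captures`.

Answer: 0 1

Derivation:
Move 1: B@(1,3) -> caps B=0 W=0
Move 2: W@(0,3) -> caps B=0 W=0
Move 3: B@(2,1) -> caps B=0 W=0
Move 4: W@(1,1) -> caps B=0 W=0
Move 5: B@(3,2) -> caps B=0 W=0
Move 6: W@(1,2) -> caps B=0 W=0
Move 7: B@(2,0) -> caps B=0 W=0
Move 8: W@(3,3) -> caps B=0 W=0
Move 9: B@(0,0) -> caps B=0 W=0
Move 10: W@(2,3) -> caps B=0 W=1
Move 11: B@(0,1) -> caps B=0 W=1
Move 12: W@(3,1) -> caps B=0 W=1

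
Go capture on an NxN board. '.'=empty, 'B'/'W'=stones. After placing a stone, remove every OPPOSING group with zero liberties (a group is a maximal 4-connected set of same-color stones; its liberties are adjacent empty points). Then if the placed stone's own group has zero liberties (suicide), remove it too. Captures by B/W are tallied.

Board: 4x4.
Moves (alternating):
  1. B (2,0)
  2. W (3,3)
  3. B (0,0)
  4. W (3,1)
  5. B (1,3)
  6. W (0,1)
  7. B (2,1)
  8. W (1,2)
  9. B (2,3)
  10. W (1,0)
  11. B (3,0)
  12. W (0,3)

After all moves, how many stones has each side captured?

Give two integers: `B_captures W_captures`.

Answer: 0 1

Derivation:
Move 1: B@(2,0) -> caps B=0 W=0
Move 2: W@(3,3) -> caps B=0 W=0
Move 3: B@(0,0) -> caps B=0 W=0
Move 4: W@(3,1) -> caps B=0 W=0
Move 5: B@(1,3) -> caps B=0 W=0
Move 6: W@(0,1) -> caps B=0 W=0
Move 7: B@(2,1) -> caps B=0 W=0
Move 8: W@(1,2) -> caps B=0 W=0
Move 9: B@(2,3) -> caps B=0 W=0
Move 10: W@(1,0) -> caps B=0 W=1
Move 11: B@(3,0) -> caps B=0 W=1
Move 12: W@(0,3) -> caps B=0 W=1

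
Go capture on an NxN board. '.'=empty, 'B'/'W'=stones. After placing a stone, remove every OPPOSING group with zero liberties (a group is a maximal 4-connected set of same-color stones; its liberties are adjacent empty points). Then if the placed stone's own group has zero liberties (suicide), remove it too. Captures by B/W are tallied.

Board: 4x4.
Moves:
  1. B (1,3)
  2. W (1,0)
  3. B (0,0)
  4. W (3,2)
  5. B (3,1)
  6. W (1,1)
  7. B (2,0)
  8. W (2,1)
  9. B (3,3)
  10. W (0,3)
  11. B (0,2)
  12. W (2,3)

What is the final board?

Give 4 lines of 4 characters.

Move 1: B@(1,3) -> caps B=0 W=0
Move 2: W@(1,0) -> caps B=0 W=0
Move 3: B@(0,0) -> caps B=0 W=0
Move 4: W@(3,2) -> caps B=0 W=0
Move 5: B@(3,1) -> caps B=0 W=0
Move 6: W@(1,1) -> caps B=0 W=0
Move 7: B@(2,0) -> caps B=0 W=0
Move 8: W@(2,1) -> caps B=0 W=0
Move 9: B@(3,3) -> caps B=0 W=0
Move 10: W@(0,3) -> caps B=0 W=0
Move 11: B@(0,2) -> caps B=1 W=0
Move 12: W@(2,3) -> caps B=1 W=1

Answer: B.B.
WW.B
BW.W
.BW.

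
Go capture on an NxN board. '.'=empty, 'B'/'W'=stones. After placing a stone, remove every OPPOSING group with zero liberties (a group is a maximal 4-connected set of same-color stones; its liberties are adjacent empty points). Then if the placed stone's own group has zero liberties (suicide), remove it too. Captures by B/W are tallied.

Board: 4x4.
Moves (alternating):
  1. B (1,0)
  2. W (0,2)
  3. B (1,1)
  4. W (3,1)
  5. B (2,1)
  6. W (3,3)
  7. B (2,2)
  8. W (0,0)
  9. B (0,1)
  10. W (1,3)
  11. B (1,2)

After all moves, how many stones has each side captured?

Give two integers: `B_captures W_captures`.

Move 1: B@(1,0) -> caps B=0 W=0
Move 2: W@(0,2) -> caps B=0 W=0
Move 3: B@(1,1) -> caps B=0 W=0
Move 4: W@(3,1) -> caps B=0 W=0
Move 5: B@(2,1) -> caps B=0 W=0
Move 6: W@(3,3) -> caps B=0 W=0
Move 7: B@(2,2) -> caps B=0 W=0
Move 8: W@(0,0) -> caps B=0 W=0
Move 9: B@(0,1) -> caps B=1 W=0
Move 10: W@(1,3) -> caps B=1 W=0
Move 11: B@(1,2) -> caps B=1 W=0

Answer: 1 0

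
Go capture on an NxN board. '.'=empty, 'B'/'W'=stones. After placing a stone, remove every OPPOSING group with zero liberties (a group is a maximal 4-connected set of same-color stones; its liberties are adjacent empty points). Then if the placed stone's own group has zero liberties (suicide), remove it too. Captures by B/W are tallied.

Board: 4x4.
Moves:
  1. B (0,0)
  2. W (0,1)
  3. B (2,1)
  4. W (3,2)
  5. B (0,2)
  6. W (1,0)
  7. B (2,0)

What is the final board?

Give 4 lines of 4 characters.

Answer: .WB.
W...
BB..
..W.

Derivation:
Move 1: B@(0,0) -> caps B=0 W=0
Move 2: W@(0,1) -> caps B=0 W=0
Move 3: B@(2,1) -> caps B=0 W=0
Move 4: W@(3,2) -> caps B=0 W=0
Move 5: B@(0,2) -> caps B=0 W=0
Move 6: W@(1,0) -> caps B=0 W=1
Move 7: B@(2,0) -> caps B=0 W=1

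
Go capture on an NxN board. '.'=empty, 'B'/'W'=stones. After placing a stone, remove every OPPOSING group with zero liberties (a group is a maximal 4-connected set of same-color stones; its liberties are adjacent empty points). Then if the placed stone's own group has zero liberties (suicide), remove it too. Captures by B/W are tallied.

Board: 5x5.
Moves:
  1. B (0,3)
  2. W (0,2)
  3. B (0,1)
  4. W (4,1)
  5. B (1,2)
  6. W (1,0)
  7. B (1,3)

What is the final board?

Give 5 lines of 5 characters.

Answer: .B.B.
W.BB.
.....
.....
.W...

Derivation:
Move 1: B@(0,3) -> caps B=0 W=0
Move 2: W@(0,2) -> caps B=0 W=0
Move 3: B@(0,1) -> caps B=0 W=0
Move 4: W@(4,1) -> caps B=0 W=0
Move 5: B@(1,2) -> caps B=1 W=0
Move 6: W@(1,0) -> caps B=1 W=0
Move 7: B@(1,3) -> caps B=1 W=0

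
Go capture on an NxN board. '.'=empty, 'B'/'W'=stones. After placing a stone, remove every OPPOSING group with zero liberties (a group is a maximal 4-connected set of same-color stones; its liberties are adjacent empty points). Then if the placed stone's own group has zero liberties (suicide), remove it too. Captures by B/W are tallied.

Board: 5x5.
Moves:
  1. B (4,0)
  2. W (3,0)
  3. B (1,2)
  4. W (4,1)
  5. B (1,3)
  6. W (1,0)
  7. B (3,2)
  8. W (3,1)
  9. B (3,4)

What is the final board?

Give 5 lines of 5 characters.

Move 1: B@(4,0) -> caps B=0 W=0
Move 2: W@(3,0) -> caps B=0 W=0
Move 3: B@(1,2) -> caps B=0 W=0
Move 4: W@(4,1) -> caps B=0 W=1
Move 5: B@(1,3) -> caps B=0 W=1
Move 6: W@(1,0) -> caps B=0 W=1
Move 7: B@(3,2) -> caps B=0 W=1
Move 8: W@(3,1) -> caps B=0 W=1
Move 9: B@(3,4) -> caps B=0 W=1

Answer: .....
W.BB.
.....
WWB.B
.W...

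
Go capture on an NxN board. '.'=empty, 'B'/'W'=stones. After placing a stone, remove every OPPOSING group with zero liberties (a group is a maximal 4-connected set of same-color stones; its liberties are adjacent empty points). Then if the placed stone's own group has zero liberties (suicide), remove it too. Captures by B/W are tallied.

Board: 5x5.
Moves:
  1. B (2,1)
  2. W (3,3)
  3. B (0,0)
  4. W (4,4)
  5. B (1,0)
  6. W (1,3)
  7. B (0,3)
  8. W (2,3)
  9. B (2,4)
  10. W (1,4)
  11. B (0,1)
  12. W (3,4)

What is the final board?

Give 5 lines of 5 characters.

Answer: BB.B.
B..WW
.B.W.
...WW
....W

Derivation:
Move 1: B@(2,1) -> caps B=0 W=0
Move 2: W@(3,3) -> caps B=0 W=0
Move 3: B@(0,0) -> caps B=0 W=0
Move 4: W@(4,4) -> caps B=0 W=0
Move 5: B@(1,0) -> caps B=0 W=0
Move 6: W@(1,3) -> caps B=0 W=0
Move 7: B@(0,3) -> caps B=0 W=0
Move 8: W@(2,3) -> caps B=0 W=0
Move 9: B@(2,4) -> caps B=0 W=0
Move 10: W@(1,4) -> caps B=0 W=0
Move 11: B@(0,1) -> caps B=0 W=0
Move 12: W@(3,4) -> caps B=0 W=1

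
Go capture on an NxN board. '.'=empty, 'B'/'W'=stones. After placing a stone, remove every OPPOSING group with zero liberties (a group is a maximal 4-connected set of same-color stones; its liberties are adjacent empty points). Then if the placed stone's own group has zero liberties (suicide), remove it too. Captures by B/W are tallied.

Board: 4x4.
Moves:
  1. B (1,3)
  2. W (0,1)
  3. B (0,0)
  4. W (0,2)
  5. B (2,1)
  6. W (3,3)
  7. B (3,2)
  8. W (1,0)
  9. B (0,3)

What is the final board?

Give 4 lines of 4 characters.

Answer: .WWB
W..B
.B..
..BW

Derivation:
Move 1: B@(1,3) -> caps B=0 W=0
Move 2: W@(0,1) -> caps B=0 W=0
Move 3: B@(0,0) -> caps B=0 W=0
Move 4: W@(0,2) -> caps B=0 W=0
Move 5: B@(2,1) -> caps B=0 W=0
Move 6: W@(3,3) -> caps B=0 W=0
Move 7: B@(3,2) -> caps B=0 W=0
Move 8: W@(1,0) -> caps B=0 W=1
Move 9: B@(0,3) -> caps B=0 W=1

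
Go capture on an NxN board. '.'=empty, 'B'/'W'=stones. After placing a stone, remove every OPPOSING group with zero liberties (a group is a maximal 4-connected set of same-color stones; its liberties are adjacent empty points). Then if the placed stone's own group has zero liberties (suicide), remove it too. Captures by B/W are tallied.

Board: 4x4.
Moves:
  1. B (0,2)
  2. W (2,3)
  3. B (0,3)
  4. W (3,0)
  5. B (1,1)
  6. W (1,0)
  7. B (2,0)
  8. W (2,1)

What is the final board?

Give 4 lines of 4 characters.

Answer: ..BB
WB..
.W.W
W...

Derivation:
Move 1: B@(0,2) -> caps B=0 W=0
Move 2: W@(2,3) -> caps B=0 W=0
Move 3: B@(0,3) -> caps B=0 W=0
Move 4: W@(3,0) -> caps B=0 W=0
Move 5: B@(1,1) -> caps B=0 W=0
Move 6: W@(1,0) -> caps B=0 W=0
Move 7: B@(2,0) -> caps B=0 W=0
Move 8: W@(2,1) -> caps B=0 W=1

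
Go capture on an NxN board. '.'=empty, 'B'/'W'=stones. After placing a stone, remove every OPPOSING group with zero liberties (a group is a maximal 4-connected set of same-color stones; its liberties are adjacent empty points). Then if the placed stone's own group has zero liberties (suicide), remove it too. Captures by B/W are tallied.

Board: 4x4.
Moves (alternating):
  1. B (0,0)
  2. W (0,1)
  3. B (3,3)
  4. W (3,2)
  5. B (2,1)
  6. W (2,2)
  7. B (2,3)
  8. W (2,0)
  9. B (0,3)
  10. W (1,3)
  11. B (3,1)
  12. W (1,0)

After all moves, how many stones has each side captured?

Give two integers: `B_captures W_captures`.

Move 1: B@(0,0) -> caps B=0 W=0
Move 2: W@(0,1) -> caps B=0 W=0
Move 3: B@(3,3) -> caps B=0 W=0
Move 4: W@(3,2) -> caps B=0 W=0
Move 5: B@(2,1) -> caps B=0 W=0
Move 6: W@(2,2) -> caps B=0 W=0
Move 7: B@(2,3) -> caps B=0 W=0
Move 8: W@(2,0) -> caps B=0 W=0
Move 9: B@(0,3) -> caps B=0 W=0
Move 10: W@(1,3) -> caps B=0 W=2
Move 11: B@(3,1) -> caps B=0 W=2
Move 12: W@(1,0) -> caps B=0 W=3

Answer: 0 3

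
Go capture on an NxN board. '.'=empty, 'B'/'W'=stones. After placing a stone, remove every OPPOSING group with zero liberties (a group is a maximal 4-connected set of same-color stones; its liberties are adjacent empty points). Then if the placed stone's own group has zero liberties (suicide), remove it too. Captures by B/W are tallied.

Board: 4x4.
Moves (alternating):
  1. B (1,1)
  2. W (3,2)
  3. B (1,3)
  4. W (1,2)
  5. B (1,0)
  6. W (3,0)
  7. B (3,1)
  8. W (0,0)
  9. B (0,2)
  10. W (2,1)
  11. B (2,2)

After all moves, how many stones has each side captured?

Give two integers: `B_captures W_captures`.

Move 1: B@(1,1) -> caps B=0 W=0
Move 2: W@(3,2) -> caps B=0 W=0
Move 3: B@(1,3) -> caps B=0 W=0
Move 4: W@(1,2) -> caps B=0 W=0
Move 5: B@(1,0) -> caps B=0 W=0
Move 6: W@(3,0) -> caps B=0 W=0
Move 7: B@(3,1) -> caps B=0 W=0
Move 8: W@(0,0) -> caps B=0 W=0
Move 9: B@(0,2) -> caps B=0 W=0
Move 10: W@(2,1) -> caps B=0 W=1
Move 11: B@(2,2) -> caps B=1 W=1

Answer: 1 1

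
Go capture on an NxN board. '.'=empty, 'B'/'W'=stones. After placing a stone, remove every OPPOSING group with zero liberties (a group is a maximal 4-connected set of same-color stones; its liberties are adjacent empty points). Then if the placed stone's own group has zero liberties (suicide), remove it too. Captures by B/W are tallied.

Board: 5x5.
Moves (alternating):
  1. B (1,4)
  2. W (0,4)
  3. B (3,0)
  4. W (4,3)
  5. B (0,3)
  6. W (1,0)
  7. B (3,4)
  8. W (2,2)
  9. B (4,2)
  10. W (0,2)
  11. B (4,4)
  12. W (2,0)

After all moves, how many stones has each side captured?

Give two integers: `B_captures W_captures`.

Move 1: B@(1,4) -> caps B=0 W=0
Move 2: W@(0,4) -> caps B=0 W=0
Move 3: B@(3,0) -> caps B=0 W=0
Move 4: W@(4,3) -> caps B=0 W=0
Move 5: B@(0,3) -> caps B=1 W=0
Move 6: W@(1,0) -> caps B=1 W=0
Move 7: B@(3,4) -> caps B=1 W=0
Move 8: W@(2,2) -> caps B=1 W=0
Move 9: B@(4,2) -> caps B=1 W=0
Move 10: W@(0,2) -> caps B=1 W=0
Move 11: B@(4,4) -> caps B=1 W=0
Move 12: W@(2,0) -> caps B=1 W=0

Answer: 1 0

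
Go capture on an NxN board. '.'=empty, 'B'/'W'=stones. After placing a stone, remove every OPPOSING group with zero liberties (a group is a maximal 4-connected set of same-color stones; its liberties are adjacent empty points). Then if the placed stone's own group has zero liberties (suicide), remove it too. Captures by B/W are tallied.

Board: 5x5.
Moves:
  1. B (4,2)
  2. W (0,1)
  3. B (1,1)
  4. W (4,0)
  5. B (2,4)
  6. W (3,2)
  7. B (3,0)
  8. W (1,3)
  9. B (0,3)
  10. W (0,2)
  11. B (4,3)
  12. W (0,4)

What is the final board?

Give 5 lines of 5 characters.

Answer: .WW.W
.B.W.
....B
B.W..
W.BB.

Derivation:
Move 1: B@(4,2) -> caps B=0 W=0
Move 2: W@(0,1) -> caps B=0 W=0
Move 3: B@(1,1) -> caps B=0 W=0
Move 4: W@(4,0) -> caps B=0 W=0
Move 5: B@(2,4) -> caps B=0 W=0
Move 6: W@(3,2) -> caps B=0 W=0
Move 7: B@(3,0) -> caps B=0 W=0
Move 8: W@(1,3) -> caps B=0 W=0
Move 9: B@(0,3) -> caps B=0 W=0
Move 10: W@(0,2) -> caps B=0 W=0
Move 11: B@(4,3) -> caps B=0 W=0
Move 12: W@(0,4) -> caps B=0 W=1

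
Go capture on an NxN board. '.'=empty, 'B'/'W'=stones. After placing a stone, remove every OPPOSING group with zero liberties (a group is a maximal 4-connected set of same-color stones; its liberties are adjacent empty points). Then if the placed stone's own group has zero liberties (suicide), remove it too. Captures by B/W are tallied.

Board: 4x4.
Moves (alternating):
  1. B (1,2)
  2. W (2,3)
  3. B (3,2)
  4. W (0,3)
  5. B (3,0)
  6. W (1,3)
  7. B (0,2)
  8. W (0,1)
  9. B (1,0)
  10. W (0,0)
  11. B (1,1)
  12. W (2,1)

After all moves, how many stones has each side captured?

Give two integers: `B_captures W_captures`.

Move 1: B@(1,2) -> caps B=0 W=0
Move 2: W@(2,3) -> caps B=0 W=0
Move 3: B@(3,2) -> caps B=0 W=0
Move 4: W@(0,3) -> caps B=0 W=0
Move 5: B@(3,0) -> caps B=0 W=0
Move 6: W@(1,3) -> caps B=0 W=0
Move 7: B@(0,2) -> caps B=0 W=0
Move 8: W@(0,1) -> caps B=0 W=0
Move 9: B@(1,0) -> caps B=0 W=0
Move 10: W@(0,0) -> caps B=0 W=0
Move 11: B@(1,1) -> caps B=2 W=0
Move 12: W@(2,1) -> caps B=2 W=0

Answer: 2 0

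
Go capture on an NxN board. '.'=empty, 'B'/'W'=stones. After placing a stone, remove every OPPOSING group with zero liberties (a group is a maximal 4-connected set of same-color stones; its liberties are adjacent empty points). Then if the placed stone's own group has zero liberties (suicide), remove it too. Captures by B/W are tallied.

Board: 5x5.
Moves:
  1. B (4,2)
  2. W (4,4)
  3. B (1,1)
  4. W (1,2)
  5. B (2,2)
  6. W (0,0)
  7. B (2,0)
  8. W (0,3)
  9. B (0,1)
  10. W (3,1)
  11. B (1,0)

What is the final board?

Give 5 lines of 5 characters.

Move 1: B@(4,2) -> caps B=0 W=0
Move 2: W@(4,4) -> caps B=0 W=0
Move 3: B@(1,1) -> caps B=0 W=0
Move 4: W@(1,2) -> caps B=0 W=0
Move 5: B@(2,2) -> caps B=0 W=0
Move 6: W@(0,0) -> caps B=0 W=0
Move 7: B@(2,0) -> caps B=0 W=0
Move 8: W@(0,3) -> caps B=0 W=0
Move 9: B@(0,1) -> caps B=0 W=0
Move 10: W@(3,1) -> caps B=0 W=0
Move 11: B@(1,0) -> caps B=1 W=0

Answer: .B.W.
BBW..
B.B..
.W...
..B.W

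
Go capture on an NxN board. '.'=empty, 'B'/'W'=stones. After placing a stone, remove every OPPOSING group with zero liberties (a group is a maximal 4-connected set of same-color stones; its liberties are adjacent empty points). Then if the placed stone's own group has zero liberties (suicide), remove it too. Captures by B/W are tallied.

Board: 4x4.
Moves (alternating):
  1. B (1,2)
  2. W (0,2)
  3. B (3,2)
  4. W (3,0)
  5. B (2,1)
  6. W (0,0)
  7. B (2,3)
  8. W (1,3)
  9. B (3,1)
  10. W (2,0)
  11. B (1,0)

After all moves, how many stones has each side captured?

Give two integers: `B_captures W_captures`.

Move 1: B@(1,2) -> caps B=0 W=0
Move 2: W@(0,2) -> caps B=0 W=0
Move 3: B@(3,2) -> caps B=0 W=0
Move 4: W@(3,0) -> caps B=0 W=0
Move 5: B@(2,1) -> caps B=0 W=0
Move 6: W@(0,0) -> caps B=0 W=0
Move 7: B@(2,3) -> caps B=0 W=0
Move 8: W@(1,3) -> caps B=0 W=0
Move 9: B@(3,1) -> caps B=0 W=0
Move 10: W@(2,0) -> caps B=0 W=0
Move 11: B@(1,0) -> caps B=2 W=0

Answer: 2 0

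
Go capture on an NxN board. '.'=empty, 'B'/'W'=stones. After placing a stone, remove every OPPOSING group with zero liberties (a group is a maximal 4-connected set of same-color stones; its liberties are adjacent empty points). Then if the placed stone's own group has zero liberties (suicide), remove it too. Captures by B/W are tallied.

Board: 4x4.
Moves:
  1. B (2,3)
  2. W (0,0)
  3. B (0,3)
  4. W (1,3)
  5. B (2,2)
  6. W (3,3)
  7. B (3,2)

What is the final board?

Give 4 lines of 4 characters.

Move 1: B@(2,3) -> caps B=0 W=0
Move 2: W@(0,0) -> caps B=0 W=0
Move 3: B@(0,3) -> caps B=0 W=0
Move 4: W@(1,3) -> caps B=0 W=0
Move 5: B@(2,2) -> caps B=0 W=0
Move 6: W@(3,3) -> caps B=0 W=0
Move 7: B@(3,2) -> caps B=1 W=0

Answer: W..B
...W
..BB
..B.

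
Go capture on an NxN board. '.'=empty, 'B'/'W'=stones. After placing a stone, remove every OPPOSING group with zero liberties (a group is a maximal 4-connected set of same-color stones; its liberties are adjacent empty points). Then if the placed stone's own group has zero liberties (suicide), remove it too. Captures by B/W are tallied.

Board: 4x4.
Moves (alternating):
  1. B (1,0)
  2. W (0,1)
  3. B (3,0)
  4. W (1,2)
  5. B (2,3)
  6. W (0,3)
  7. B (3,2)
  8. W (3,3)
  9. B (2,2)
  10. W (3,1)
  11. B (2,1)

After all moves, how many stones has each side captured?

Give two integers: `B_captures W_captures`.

Answer: 1 0

Derivation:
Move 1: B@(1,0) -> caps B=0 W=0
Move 2: W@(0,1) -> caps B=0 W=0
Move 3: B@(3,0) -> caps B=0 W=0
Move 4: W@(1,2) -> caps B=0 W=0
Move 5: B@(2,3) -> caps B=0 W=0
Move 6: W@(0,3) -> caps B=0 W=0
Move 7: B@(3,2) -> caps B=0 W=0
Move 8: W@(3,3) -> caps B=0 W=0
Move 9: B@(2,2) -> caps B=0 W=0
Move 10: W@(3,1) -> caps B=0 W=0
Move 11: B@(2,1) -> caps B=1 W=0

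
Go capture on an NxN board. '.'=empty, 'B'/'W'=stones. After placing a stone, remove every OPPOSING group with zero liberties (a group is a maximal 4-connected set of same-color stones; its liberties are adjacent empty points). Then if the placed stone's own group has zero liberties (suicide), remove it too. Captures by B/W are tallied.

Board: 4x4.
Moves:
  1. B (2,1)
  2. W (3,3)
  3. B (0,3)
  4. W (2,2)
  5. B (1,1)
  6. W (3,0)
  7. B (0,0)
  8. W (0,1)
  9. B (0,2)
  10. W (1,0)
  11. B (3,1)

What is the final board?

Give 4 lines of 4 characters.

Move 1: B@(2,1) -> caps B=0 W=0
Move 2: W@(3,3) -> caps B=0 W=0
Move 3: B@(0,3) -> caps B=0 W=0
Move 4: W@(2,2) -> caps B=0 W=0
Move 5: B@(1,1) -> caps B=0 W=0
Move 6: W@(3,0) -> caps B=0 W=0
Move 7: B@(0,0) -> caps B=0 W=0
Move 8: W@(0,1) -> caps B=0 W=0
Move 9: B@(0,2) -> caps B=1 W=0
Move 10: W@(1,0) -> caps B=1 W=0
Move 11: B@(3,1) -> caps B=1 W=0

Answer: B.BB
WB..
.BW.
WB.W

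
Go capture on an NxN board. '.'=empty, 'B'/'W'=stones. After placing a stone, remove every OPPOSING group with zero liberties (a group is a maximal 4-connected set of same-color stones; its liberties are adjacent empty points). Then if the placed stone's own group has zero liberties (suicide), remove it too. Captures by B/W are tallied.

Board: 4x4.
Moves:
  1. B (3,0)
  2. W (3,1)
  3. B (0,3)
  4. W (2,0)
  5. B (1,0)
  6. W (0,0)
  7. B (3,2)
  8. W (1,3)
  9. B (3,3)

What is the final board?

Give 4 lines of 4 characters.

Move 1: B@(3,0) -> caps B=0 W=0
Move 2: W@(3,1) -> caps B=0 W=0
Move 3: B@(0,3) -> caps B=0 W=0
Move 4: W@(2,0) -> caps B=0 W=1
Move 5: B@(1,0) -> caps B=0 W=1
Move 6: W@(0,0) -> caps B=0 W=1
Move 7: B@(3,2) -> caps B=0 W=1
Move 8: W@(1,3) -> caps B=0 W=1
Move 9: B@(3,3) -> caps B=0 W=1

Answer: W..B
B..W
W...
.WBB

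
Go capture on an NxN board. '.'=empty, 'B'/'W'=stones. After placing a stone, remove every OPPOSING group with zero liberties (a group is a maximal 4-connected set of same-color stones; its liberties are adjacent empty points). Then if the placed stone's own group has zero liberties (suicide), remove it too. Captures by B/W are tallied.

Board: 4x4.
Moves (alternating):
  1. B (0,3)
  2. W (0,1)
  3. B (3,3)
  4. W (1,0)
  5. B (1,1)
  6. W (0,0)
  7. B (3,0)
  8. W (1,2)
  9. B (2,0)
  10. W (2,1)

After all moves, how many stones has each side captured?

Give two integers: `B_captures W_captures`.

Move 1: B@(0,3) -> caps B=0 W=0
Move 2: W@(0,1) -> caps B=0 W=0
Move 3: B@(3,3) -> caps B=0 W=0
Move 4: W@(1,0) -> caps B=0 W=0
Move 5: B@(1,1) -> caps B=0 W=0
Move 6: W@(0,0) -> caps B=0 W=0
Move 7: B@(3,0) -> caps B=0 W=0
Move 8: W@(1,2) -> caps B=0 W=0
Move 9: B@(2,0) -> caps B=0 W=0
Move 10: W@(2,1) -> caps B=0 W=1

Answer: 0 1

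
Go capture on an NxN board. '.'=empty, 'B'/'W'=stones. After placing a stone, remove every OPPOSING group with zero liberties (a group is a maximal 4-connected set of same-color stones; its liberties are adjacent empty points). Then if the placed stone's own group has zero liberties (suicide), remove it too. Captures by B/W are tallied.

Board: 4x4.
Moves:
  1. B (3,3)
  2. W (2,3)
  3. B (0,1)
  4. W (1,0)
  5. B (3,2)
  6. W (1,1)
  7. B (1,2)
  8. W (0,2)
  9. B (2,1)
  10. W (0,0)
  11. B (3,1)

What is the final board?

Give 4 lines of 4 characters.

Move 1: B@(3,3) -> caps B=0 W=0
Move 2: W@(2,3) -> caps B=0 W=0
Move 3: B@(0,1) -> caps B=0 W=0
Move 4: W@(1,0) -> caps B=0 W=0
Move 5: B@(3,2) -> caps B=0 W=0
Move 6: W@(1,1) -> caps B=0 W=0
Move 7: B@(1,2) -> caps B=0 W=0
Move 8: W@(0,2) -> caps B=0 W=0
Move 9: B@(2,1) -> caps B=0 W=0
Move 10: W@(0,0) -> caps B=0 W=1
Move 11: B@(3,1) -> caps B=0 W=1

Answer: W.W.
WWB.
.B.W
.BBB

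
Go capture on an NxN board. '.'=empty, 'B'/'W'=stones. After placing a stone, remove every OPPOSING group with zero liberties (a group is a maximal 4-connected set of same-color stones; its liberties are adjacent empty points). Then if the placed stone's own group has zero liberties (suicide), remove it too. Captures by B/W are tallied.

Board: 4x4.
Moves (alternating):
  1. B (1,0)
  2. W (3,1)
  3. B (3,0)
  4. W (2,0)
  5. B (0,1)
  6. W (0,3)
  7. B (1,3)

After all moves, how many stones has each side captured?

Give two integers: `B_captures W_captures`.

Answer: 0 1

Derivation:
Move 1: B@(1,0) -> caps B=0 W=0
Move 2: W@(3,1) -> caps B=0 W=0
Move 3: B@(3,0) -> caps B=0 W=0
Move 4: W@(2,0) -> caps B=0 W=1
Move 5: B@(0,1) -> caps B=0 W=1
Move 6: W@(0,3) -> caps B=0 W=1
Move 7: B@(1,3) -> caps B=0 W=1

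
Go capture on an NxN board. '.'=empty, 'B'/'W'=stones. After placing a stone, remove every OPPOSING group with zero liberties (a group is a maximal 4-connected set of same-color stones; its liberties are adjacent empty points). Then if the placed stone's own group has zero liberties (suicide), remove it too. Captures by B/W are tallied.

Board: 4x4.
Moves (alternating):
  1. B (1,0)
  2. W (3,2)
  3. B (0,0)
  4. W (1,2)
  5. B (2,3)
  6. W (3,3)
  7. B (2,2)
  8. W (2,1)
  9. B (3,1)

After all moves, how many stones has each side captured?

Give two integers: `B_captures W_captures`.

Answer: 2 0

Derivation:
Move 1: B@(1,0) -> caps B=0 W=0
Move 2: W@(3,2) -> caps B=0 W=0
Move 3: B@(0,0) -> caps B=0 W=0
Move 4: W@(1,2) -> caps B=0 W=0
Move 5: B@(2,3) -> caps B=0 W=0
Move 6: W@(3,3) -> caps B=0 W=0
Move 7: B@(2,2) -> caps B=0 W=0
Move 8: W@(2,1) -> caps B=0 W=0
Move 9: B@(3,1) -> caps B=2 W=0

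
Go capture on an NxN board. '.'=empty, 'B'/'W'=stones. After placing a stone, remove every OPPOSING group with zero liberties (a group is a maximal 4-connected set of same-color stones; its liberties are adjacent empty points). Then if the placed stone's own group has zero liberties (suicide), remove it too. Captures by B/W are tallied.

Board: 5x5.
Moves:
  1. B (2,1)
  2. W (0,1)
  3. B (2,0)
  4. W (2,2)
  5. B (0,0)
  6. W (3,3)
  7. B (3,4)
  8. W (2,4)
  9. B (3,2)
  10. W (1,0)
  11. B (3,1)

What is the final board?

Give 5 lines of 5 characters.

Answer: .W...
W....
BBW.W
.BBWB
.....

Derivation:
Move 1: B@(2,1) -> caps B=0 W=0
Move 2: W@(0,1) -> caps B=0 W=0
Move 3: B@(2,0) -> caps B=0 W=0
Move 4: W@(2,2) -> caps B=0 W=0
Move 5: B@(0,0) -> caps B=0 W=0
Move 6: W@(3,3) -> caps B=0 W=0
Move 7: B@(3,4) -> caps B=0 W=0
Move 8: W@(2,4) -> caps B=0 W=0
Move 9: B@(3,2) -> caps B=0 W=0
Move 10: W@(1,0) -> caps B=0 W=1
Move 11: B@(3,1) -> caps B=0 W=1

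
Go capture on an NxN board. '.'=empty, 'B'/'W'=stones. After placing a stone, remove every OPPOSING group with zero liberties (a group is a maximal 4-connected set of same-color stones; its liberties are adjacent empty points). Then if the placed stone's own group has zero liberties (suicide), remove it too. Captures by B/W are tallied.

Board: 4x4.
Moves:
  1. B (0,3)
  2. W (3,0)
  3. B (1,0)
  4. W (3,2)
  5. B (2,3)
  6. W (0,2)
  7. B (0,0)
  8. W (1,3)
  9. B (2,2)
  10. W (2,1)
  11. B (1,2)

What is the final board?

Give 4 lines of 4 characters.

Answer: B.W.
B.BW
.WBB
W.W.

Derivation:
Move 1: B@(0,3) -> caps B=0 W=0
Move 2: W@(3,0) -> caps B=0 W=0
Move 3: B@(1,0) -> caps B=0 W=0
Move 4: W@(3,2) -> caps B=0 W=0
Move 5: B@(2,3) -> caps B=0 W=0
Move 6: W@(0,2) -> caps B=0 W=0
Move 7: B@(0,0) -> caps B=0 W=0
Move 8: W@(1,3) -> caps B=0 W=1
Move 9: B@(2,2) -> caps B=0 W=1
Move 10: W@(2,1) -> caps B=0 W=1
Move 11: B@(1,2) -> caps B=0 W=1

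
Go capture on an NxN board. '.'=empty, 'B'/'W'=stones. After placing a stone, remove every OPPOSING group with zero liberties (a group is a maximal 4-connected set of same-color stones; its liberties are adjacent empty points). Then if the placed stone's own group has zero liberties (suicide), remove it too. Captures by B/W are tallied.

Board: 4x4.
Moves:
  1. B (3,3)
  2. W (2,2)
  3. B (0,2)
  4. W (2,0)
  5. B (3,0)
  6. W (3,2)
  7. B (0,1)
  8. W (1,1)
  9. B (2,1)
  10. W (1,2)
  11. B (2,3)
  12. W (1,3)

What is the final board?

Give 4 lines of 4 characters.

Answer: .BB.
.WWW
WBW.
B.W.

Derivation:
Move 1: B@(3,3) -> caps B=0 W=0
Move 2: W@(2,2) -> caps B=0 W=0
Move 3: B@(0,2) -> caps B=0 W=0
Move 4: W@(2,0) -> caps B=0 W=0
Move 5: B@(3,0) -> caps B=0 W=0
Move 6: W@(3,2) -> caps B=0 W=0
Move 7: B@(0,1) -> caps B=0 W=0
Move 8: W@(1,1) -> caps B=0 W=0
Move 9: B@(2,1) -> caps B=0 W=0
Move 10: W@(1,2) -> caps B=0 W=0
Move 11: B@(2,3) -> caps B=0 W=0
Move 12: W@(1,3) -> caps B=0 W=2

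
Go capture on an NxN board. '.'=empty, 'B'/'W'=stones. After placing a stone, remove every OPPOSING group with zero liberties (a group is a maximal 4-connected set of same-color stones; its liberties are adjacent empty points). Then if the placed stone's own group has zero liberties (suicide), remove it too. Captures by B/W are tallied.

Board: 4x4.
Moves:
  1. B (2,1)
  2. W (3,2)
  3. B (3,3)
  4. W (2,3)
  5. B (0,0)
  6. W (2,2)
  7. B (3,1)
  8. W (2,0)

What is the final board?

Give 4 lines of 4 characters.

Answer: B...
....
WBWW
.BW.

Derivation:
Move 1: B@(2,1) -> caps B=0 W=0
Move 2: W@(3,2) -> caps B=0 W=0
Move 3: B@(3,3) -> caps B=0 W=0
Move 4: W@(2,3) -> caps B=0 W=1
Move 5: B@(0,0) -> caps B=0 W=1
Move 6: W@(2,2) -> caps B=0 W=1
Move 7: B@(3,1) -> caps B=0 W=1
Move 8: W@(2,0) -> caps B=0 W=1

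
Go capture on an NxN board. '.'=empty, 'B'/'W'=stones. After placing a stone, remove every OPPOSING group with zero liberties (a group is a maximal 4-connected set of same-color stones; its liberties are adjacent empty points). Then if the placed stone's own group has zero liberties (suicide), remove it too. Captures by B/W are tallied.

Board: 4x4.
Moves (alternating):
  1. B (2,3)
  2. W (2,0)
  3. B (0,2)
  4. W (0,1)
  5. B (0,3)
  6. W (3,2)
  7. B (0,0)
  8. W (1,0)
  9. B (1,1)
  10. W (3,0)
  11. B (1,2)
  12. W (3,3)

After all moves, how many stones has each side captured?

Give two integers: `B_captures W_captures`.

Answer: 0 1

Derivation:
Move 1: B@(2,3) -> caps B=0 W=0
Move 2: W@(2,0) -> caps B=0 W=0
Move 3: B@(0,2) -> caps B=0 W=0
Move 4: W@(0,1) -> caps B=0 W=0
Move 5: B@(0,3) -> caps B=0 W=0
Move 6: W@(3,2) -> caps B=0 W=0
Move 7: B@(0,0) -> caps B=0 W=0
Move 8: W@(1,0) -> caps B=0 W=1
Move 9: B@(1,1) -> caps B=0 W=1
Move 10: W@(3,0) -> caps B=0 W=1
Move 11: B@(1,2) -> caps B=0 W=1
Move 12: W@(3,3) -> caps B=0 W=1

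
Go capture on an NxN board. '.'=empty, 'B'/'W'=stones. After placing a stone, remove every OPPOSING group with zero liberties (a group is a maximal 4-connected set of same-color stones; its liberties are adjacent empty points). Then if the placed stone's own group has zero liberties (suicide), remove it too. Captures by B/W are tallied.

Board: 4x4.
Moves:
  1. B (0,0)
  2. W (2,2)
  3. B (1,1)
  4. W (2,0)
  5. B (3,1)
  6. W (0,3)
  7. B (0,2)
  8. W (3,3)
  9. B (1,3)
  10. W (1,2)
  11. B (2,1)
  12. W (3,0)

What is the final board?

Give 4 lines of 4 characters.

Move 1: B@(0,0) -> caps B=0 W=0
Move 2: W@(2,2) -> caps B=0 W=0
Move 3: B@(1,1) -> caps B=0 W=0
Move 4: W@(2,0) -> caps B=0 W=0
Move 5: B@(3,1) -> caps B=0 W=0
Move 6: W@(0,3) -> caps B=0 W=0
Move 7: B@(0,2) -> caps B=0 W=0
Move 8: W@(3,3) -> caps B=0 W=0
Move 9: B@(1,3) -> caps B=1 W=0
Move 10: W@(1,2) -> caps B=1 W=0
Move 11: B@(2,1) -> caps B=1 W=0
Move 12: W@(3,0) -> caps B=1 W=0

Answer: B.B.
.BWB
WBW.
WB.W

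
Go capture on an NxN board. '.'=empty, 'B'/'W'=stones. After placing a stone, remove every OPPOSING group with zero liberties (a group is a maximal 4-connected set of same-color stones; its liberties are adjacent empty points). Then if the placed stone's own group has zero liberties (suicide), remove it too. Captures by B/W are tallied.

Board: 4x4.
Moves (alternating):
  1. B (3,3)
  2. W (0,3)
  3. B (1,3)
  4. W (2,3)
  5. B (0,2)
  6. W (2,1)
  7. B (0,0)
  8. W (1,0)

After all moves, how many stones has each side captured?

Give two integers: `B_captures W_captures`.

Answer: 1 0

Derivation:
Move 1: B@(3,3) -> caps B=0 W=0
Move 2: W@(0,3) -> caps B=0 W=0
Move 3: B@(1,3) -> caps B=0 W=0
Move 4: W@(2,3) -> caps B=0 W=0
Move 5: B@(0,2) -> caps B=1 W=0
Move 6: W@(2,1) -> caps B=1 W=0
Move 7: B@(0,0) -> caps B=1 W=0
Move 8: W@(1,0) -> caps B=1 W=0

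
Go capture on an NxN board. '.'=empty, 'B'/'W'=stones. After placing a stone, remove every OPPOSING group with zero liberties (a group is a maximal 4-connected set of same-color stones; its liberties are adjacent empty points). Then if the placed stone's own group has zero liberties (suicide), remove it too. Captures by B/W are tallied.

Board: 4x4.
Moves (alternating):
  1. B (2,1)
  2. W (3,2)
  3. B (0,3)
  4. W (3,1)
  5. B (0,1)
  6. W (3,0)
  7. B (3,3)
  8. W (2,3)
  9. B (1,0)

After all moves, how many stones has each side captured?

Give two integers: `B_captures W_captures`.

Move 1: B@(2,1) -> caps B=0 W=0
Move 2: W@(3,2) -> caps B=0 W=0
Move 3: B@(0,3) -> caps B=0 W=0
Move 4: W@(3,1) -> caps B=0 W=0
Move 5: B@(0,1) -> caps B=0 W=0
Move 6: W@(3,0) -> caps B=0 W=0
Move 7: B@(3,3) -> caps B=0 W=0
Move 8: W@(2,3) -> caps B=0 W=1
Move 9: B@(1,0) -> caps B=0 W=1

Answer: 0 1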